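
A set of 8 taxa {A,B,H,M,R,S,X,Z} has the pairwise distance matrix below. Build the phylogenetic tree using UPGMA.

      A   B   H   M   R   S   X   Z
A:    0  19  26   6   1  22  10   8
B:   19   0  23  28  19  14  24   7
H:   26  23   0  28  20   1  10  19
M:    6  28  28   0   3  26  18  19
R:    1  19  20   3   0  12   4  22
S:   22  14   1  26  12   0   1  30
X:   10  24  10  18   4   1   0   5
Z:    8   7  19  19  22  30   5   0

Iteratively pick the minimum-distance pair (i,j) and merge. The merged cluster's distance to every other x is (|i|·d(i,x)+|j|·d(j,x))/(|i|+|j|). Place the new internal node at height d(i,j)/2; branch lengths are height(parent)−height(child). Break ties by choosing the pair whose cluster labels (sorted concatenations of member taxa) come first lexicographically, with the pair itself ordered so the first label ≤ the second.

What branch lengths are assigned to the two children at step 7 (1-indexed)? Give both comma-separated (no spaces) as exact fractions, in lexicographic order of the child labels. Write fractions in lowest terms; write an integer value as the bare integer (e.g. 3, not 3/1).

59/20,9/20

step 1: merge (A,R) at d=1; branch lengths A→1/2, R→1/2; new cluster AR
  updated: d(AR,B)=19, d(AR,H)=23, d(AR,M)=9/2, d(AR,S)=17, d(AR,X)=7, d(AR,Z)=15
step 2: merge (H,S) at d=1; branch lengths H→1/2, S→1/2; new cluster HS
  updated: d(AR,HS)=20, d(B,HS)=37/2, d(HS,M)=27, d(HS,X)=11/2, d(HS,Z)=49/2
step 3: merge (AR,M) at d=9/2; branch lengths AR→7/4, M→9/4; new cluster AMR
  updated: d(AMR,B)=22, d(AMR,HS)=67/3, d(AMR,X)=32/3, d(AMR,Z)=49/3
step 4: merge (X,Z) at d=5; branch lengths X→5/2, Z→5/2; new cluster XZ
  updated: d(AMR,XZ)=27/2, d(B,XZ)=31/2, d(HS,XZ)=15
step 5: merge (AMR,XZ) at d=27/2; branch lengths AMR→9/2, XZ→17/4; new cluster AMRXZ
  updated: d(AMRXZ,B)=97/5, d(AMRXZ,HS)=97/5
step 6: merge (B,HS) at d=37/2; branch lengths B→37/4, HS→35/4; new cluster BHS
  updated: d(AMRXZ,BHS)=97/5
step 7: merge (AMRXZ,BHS) at d=97/5; branch lengths AMRXZ→59/20, BHS→9/20; new cluster ABHMRSXZ
final tree: ((((A:1/2,R:1/2):7/4,M:9/4):9/2,(X:5/2,Z:5/2):17/4):59/20,(B:37/4,(H:1/2,S:1/2):35/4):9/20)
total length: 823/20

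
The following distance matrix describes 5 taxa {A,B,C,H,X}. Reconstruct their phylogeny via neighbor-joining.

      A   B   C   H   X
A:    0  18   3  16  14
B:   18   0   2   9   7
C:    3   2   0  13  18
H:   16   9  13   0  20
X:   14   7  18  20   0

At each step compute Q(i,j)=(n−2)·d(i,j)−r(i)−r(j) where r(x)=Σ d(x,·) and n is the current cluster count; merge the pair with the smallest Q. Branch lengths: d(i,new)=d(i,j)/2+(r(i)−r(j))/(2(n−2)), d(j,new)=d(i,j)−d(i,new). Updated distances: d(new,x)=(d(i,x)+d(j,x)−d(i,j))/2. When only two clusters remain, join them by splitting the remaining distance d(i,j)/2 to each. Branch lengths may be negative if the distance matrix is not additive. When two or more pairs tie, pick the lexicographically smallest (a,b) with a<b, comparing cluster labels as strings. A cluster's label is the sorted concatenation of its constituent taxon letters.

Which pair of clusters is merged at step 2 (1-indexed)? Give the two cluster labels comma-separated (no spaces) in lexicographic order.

iteration 1: select A,C (d=3, Q=-78); attach at lengths (4, -1); label the merged cluster AC
  updated: d(AC,B)=17/2, d(AC,H)=13, d(AC,X)=29/2
iteration 2: select AC,H (d=13, Q=-52); attach at lengths (5, 8); label the merged cluster ACH
  updated: d(ACH,B)=9/4, d(ACH,X)=43/4
iteration 3: select ACH,B (d=9/4, Q=-20); attach at lengths (3, -3/4); label the merged cluster ABCH
  updated: d(ABCH,X)=31/4
iteration 4: select ABCH,X (d=31/4); attach at lengths (31/8, 31/8); label the merged cluster ABCHX
final tree: ((((A:4,C:-1):5,H:8):3,B:-3/4):31/8,X:31/8)
total length: 26

AC,H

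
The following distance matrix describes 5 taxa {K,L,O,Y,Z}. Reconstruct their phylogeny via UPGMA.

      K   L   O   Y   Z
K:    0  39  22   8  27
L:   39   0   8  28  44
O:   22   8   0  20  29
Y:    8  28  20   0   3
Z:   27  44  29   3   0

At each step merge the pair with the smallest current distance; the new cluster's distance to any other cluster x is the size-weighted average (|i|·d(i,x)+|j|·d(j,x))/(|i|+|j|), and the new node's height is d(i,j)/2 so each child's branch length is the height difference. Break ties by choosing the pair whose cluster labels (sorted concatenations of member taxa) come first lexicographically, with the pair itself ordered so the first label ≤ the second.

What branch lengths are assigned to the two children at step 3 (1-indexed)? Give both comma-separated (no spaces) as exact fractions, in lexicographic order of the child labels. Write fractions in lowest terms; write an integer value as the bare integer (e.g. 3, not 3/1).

35/4,29/4

iteration 1: select Y,Z (d=3); attach at lengths (3/2, 3/2); label the merged cluster YZ
  updated: d(K,YZ)=35/2, d(L,YZ)=36, d(O,YZ)=49/2
iteration 2: select L,O (d=8); attach at lengths (4, 4); label the merged cluster LO
  updated: d(K,LO)=61/2, d(LO,YZ)=121/4
iteration 3: select K,YZ (d=35/2); attach at lengths (35/4, 29/4); label the merged cluster KYZ
  updated: d(KYZ,LO)=91/3
iteration 4: select KYZ,LO (d=91/3); attach at lengths (77/12, 67/6); label the merged cluster KLOYZ
final tree: ((K:35/4,(Y:3/2,Z:3/2):29/4):77/12,(L:4,O:4):67/6)
total length: 535/12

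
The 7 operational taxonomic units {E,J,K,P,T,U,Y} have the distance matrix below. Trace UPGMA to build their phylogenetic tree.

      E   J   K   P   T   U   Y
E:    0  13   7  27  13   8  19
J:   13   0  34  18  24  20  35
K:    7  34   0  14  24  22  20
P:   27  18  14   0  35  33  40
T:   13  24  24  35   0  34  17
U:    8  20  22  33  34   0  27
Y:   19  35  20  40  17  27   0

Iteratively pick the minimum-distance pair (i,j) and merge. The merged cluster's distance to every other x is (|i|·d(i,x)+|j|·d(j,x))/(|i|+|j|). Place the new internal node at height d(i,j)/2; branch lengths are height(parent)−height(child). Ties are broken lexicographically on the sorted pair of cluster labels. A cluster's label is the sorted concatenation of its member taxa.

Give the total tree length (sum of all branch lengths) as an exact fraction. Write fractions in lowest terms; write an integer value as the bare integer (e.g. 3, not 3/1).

step 1: merge (E,K) at d=7; branch lengths E→7/2, K→7/2; new cluster EK
  updated: d(EK,J)=47/2, d(EK,P)=41/2, d(EK,T)=37/2, d(EK,U)=15, d(EK,Y)=39/2
step 2: merge (EK,U) at d=15; branch lengths EK→4, U→15/2; new cluster EKU
  updated: d(EKU,J)=67/3, d(EKU,P)=74/3, d(EKU,T)=71/3, d(EKU,Y)=22
step 3: merge (T,Y) at d=17; branch lengths T→17/2, Y→17/2; new cluster TY
  updated: d(EKU,TY)=137/6, d(J,TY)=59/2, d(P,TY)=75/2
step 4: merge (J,P) at d=18; branch lengths J→9, P→9; new cluster JP
  updated: d(EKU,JP)=47/2, d(JP,TY)=67/2
step 5: merge (EKU,TY) at d=137/6; branch lengths EKU→47/12, TY→35/12; new cluster EKTUY
  updated: d(EKTUY,JP)=55/2
step 6: merge (EKTUY,JP) at d=55/2; branch lengths EKTUY→7/3, JP→19/4; new cluster EJKPTUY
final tree: ((((E:7/2,K:7/2):4,U:15/2):47/12,(T:17/2,Y:17/2):35/12):7/3,(J:9,P:9):19/4)
total length: 809/12

809/12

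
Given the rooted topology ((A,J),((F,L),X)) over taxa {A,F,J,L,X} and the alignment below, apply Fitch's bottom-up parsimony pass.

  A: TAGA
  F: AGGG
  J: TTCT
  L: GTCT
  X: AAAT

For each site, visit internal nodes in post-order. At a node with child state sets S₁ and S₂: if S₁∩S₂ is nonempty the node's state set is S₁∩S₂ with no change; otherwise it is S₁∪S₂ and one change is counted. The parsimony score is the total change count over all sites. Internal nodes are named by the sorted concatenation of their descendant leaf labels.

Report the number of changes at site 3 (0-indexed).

site 0, node AJ: A={T} ∩ J={T} → {T} (+0)
site 0, node FL: F={A} ∪ L={G} → {A,G} (+1)
site 0, node FLX: FL={A,G} ∩ X={A} → {A} (+0)
site 0, node AFJLX: AJ={T} ∪ FLX={A} → {A,T} (+1)
site 1, node AJ: A={A} ∪ J={T} → {A,T} (+1)
site 1, node FL: F={G} ∪ L={T} → {G,T} (+1)
site 1, node FLX: FL={G,T} ∪ X={A} → {A,G,T} (+1)
site 1, node AFJLX: AJ={A,T} ∩ FLX={A,G,T} → {A,T} (+0)
site 2, node AJ: A={G} ∪ J={C} → {C,G} (+1)
site 2, node FL: F={G} ∪ L={C} → {C,G} (+1)
site 2, node FLX: FL={C,G} ∪ X={A} → {A,C,G} (+1)
site 2, node AFJLX: AJ={C,G} ∩ FLX={A,C,G} → {C,G} (+0)
site 3, node AJ: A={A} ∪ J={T} → {A,T} (+1)
site 3, node FL: F={G} ∪ L={T} → {G,T} (+1)
site 3, node FLX: FL={G,T} ∩ X={T} → {T} (+0)
site 3, node AFJLX: AJ={A,T} ∩ FLX={T} → {T} (+0)
per-site changes: [2, 3, 3, 2]; total = 10

2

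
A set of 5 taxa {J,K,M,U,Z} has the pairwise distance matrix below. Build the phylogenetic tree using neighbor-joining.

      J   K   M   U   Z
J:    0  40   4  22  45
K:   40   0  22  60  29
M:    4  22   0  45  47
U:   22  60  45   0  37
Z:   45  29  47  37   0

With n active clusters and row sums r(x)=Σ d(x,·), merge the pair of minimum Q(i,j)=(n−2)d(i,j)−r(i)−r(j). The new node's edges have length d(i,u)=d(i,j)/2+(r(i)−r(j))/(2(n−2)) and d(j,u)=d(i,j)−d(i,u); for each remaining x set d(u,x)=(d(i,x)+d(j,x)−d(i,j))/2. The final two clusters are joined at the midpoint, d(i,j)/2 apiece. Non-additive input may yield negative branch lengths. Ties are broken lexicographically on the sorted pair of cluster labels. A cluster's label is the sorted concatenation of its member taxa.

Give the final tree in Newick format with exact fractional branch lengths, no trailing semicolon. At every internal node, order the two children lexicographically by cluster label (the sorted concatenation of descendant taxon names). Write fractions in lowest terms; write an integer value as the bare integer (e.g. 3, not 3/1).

iteration 1: select K,Z (d=29, Q=-222); attach at lengths (40/3, 47/3); label the merged cluster KZ
  updated: d(J,KZ)=28, d(KZ,M)=20, d(KZ,U)=34
iteration 2: select J,M (d=4, Q=-115); attach at lengths (-7/4, 23/4); label the merged cluster JM
  updated: d(JM,KZ)=22, d(JM,U)=63/2
iteration 3: select JM,KZ (d=22, Q=-175/2); attach at lengths (39/4, 49/4); label the merged cluster JKMZ
  updated: d(JKMZ,U)=87/4
iteration 4: select JKMZ,U (d=87/4); attach at lengths (87/8, 87/8); label the merged cluster JKMUZ
final tree: (((J:-7/4,M:23/4):39/4,(K:40/3,Z:47/3):49/4):87/8,U:87/8)
total length: 307/4

(((J:-7/4,M:23/4):39/4,(K:40/3,Z:47/3):49/4):87/8,U:87/8)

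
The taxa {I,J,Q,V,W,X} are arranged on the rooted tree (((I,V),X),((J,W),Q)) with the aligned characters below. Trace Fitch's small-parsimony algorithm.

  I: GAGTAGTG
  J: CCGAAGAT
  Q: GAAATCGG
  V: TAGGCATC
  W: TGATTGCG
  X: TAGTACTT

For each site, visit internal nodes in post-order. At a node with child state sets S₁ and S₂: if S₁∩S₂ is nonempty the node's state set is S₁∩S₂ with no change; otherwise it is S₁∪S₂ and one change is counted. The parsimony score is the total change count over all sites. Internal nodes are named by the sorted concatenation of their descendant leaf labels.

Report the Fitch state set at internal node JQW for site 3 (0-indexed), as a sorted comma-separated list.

[col 0] IV: children I:{G}, V:{T} ∪→ {G,T}; cost 1
[col 0] IVX: children IV:{G,T}, X:{T} ∩→ {T}; cost 0
[col 0] JW: children J:{C}, W:{T} ∪→ {C,T}; cost 1
[col 0] JQW: children JW:{C,T}, Q:{G} ∪→ {C,G,T}; cost 1
[col 0] IJQVWX: children IVX:{T}, JQW:{C,G,T} ∩→ {T}; cost 0
[col 1] IV: children I:{A}, V:{A} ∩→ {A}; cost 0
[col 1] IVX: children IV:{A}, X:{A} ∩→ {A}; cost 0
[col 1] JW: children J:{C}, W:{G} ∪→ {C,G}; cost 1
[col 1] JQW: children JW:{C,G}, Q:{A} ∪→ {A,C,G}; cost 1
[col 1] IJQVWX: children IVX:{A}, JQW:{A,C,G} ∩→ {A}; cost 0
[col 2] IV: children I:{G}, V:{G} ∩→ {G}; cost 0
[col 2] IVX: children IV:{G}, X:{G} ∩→ {G}; cost 0
[col 2] JW: children J:{G}, W:{A} ∪→ {A,G}; cost 1
[col 2] JQW: children JW:{A,G}, Q:{A} ∩→ {A}; cost 0
[col 2] IJQVWX: children IVX:{G}, JQW:{A} ∪→ {A,G}; cost 1
[col 3] IV: children I:{T}, V:{G} ∪→ {G,T}; cost 1
[col 3] IVX: children IV:{G,T}, X:{T} ∩→ {T}; cost 0
[col 3] JW: children J:{A}, W:{T} ∪→ {A,T}; cost 1
[col 3] JQW: children JW:{A,T}, Q:{A} ∩→ {A}; cost 0
[col 3] IJQVWX: children IVX:{T}, JQW:{A} ∪→ {A,T}; cost 1
[col 4] IV: children I:{A}, V:{C} ∪→ {A,C}; cost 1
[col 4] IVX: children IV:{A,C}, X:{A} ∩→ {A}; cost 0
[col 4] JW: children J:{A}, W:{T} ∪→ {A,T}; cost 1
[col 4] JQW: children JW:{A,T}, Q:{T} ∩→ {T}; cost 0
[col 4] IJQVWX: children IVX:{A}, JQW:{T} ∪→ {A,T}; cost 1
[col 5] IV: children I:{G}, V:{A} ∪→ {A,G}; cost 1
[col 5] IVX: children IV:{A,G}, X:{C} ∪→ {A,C,G}; cost 1
[col 5] JW: children J:{G}, W:{G} ∩→ {G}; cost 0
[col 5] JQW: children JW:{G}, Q:{C} ∪→ {C,G}; cost 1
[col 5] IJQVWX: children IVX:{A,C,G}, JQW:{C,G} ∩→ {C,G}; cost 0
[col 6] IV: children I:{T}, V:{T} ∩→ {T}; cost 0
[col 6] IVX: children IV:{T}, X:{T} ∩→ {T}; cost 0
[col 6] JW: children J:{A}, W:{C} ∪→ {A,C}; cost 1
[col 6] JQW: children JW:{A,C}, Q:{G} ∪→ {A,C,G}; cost 1
[col 6] IJQVWX: children IVX:{T}, JQW:{A,C,G} ∪→ {A,C,G,T}; cost 1
[col 7] IV: children I:{G}, V:{C} ∪→ {C,G}; cost 1
[col 7] IVX: children IV:{C,G}, X:{T} ∪→ {C,G,T}; cost 1
[col 7] JW: children J:{T}, W:{G} ∪→ {G,T}; cost 1
[col 7] JQW: children JW:{G,T}, Q:{G} ∩→ {G}; cost 0
[col 7] IJQVWX: children IVX:{C,G,T}, JQW:{G} ∩→ {G}; cost 0
per-site changes: [3, 2, 2, 3, 3, 3, 3, 3]; total = 22

A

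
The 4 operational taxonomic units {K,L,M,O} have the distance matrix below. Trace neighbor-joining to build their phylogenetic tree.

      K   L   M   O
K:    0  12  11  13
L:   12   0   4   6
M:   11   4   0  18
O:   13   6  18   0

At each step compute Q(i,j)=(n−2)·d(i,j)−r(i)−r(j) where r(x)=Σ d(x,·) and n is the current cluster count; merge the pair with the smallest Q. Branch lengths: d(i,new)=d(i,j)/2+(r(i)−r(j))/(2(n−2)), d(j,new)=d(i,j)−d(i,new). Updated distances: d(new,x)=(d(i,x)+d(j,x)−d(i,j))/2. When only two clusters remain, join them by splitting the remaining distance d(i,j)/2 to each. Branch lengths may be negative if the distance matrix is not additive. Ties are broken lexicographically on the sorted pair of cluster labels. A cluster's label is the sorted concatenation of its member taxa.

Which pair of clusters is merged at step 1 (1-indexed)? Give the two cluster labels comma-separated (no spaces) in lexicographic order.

iteration 1: select K,M (d=11, Q=-47); attach at lengths (25/4, 19/4); label the merged cluster KM
  updated: d(KM,L)=5/2, d(KM,O)=10
iteration 2: select KM,L (d=5/2, Q=-37/2); attach at lengths (13/4, -3/4); label the merged cluster KLM
  updated: d(KLM,O)=27/4
iteration 3: select KLM,O (d=27/4); attach at lengths (27/8, 27/8); label the merged cluster KLMO
final tree: (((K:25/4,M:19/4):13/4,L:-3/4):27/8,O:27/8)
total length: 81/4

K,M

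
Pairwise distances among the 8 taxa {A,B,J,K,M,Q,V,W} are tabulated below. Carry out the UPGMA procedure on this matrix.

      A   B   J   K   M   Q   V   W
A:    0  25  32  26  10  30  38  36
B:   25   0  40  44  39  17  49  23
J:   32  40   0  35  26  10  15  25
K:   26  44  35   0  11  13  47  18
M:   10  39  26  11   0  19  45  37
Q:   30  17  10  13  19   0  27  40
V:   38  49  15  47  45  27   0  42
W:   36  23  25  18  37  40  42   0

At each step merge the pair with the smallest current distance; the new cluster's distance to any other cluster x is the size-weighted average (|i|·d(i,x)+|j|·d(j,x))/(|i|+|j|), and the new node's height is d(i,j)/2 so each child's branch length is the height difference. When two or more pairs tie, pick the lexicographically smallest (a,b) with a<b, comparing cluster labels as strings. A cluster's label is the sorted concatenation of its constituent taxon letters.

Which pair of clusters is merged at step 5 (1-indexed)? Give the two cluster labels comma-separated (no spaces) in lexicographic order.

AM,KW

step 1: merge (A,M) at d=10; branch lengths A→5, M→5; new cluster AM
  updated: d(AM,B)=32, d(AM,J)=29, d(AM,K)=37/2, d(AM,Q)=49/2, d(AM,V)=83/2, d(AM,W)=73/2
step 2: merge (J,Q) at d=10; branch lengths J→5, Q→5; new cluster JQ
  updated: d(AM,JQ)=107/4, d(B,JQ)=57/2, d(JQ,K)=24, d(JQ,V)=21, d(JQ,W)=65/2
step 3: merge (K,W) at d=18; branch lengths K→9, W→9; new cluster KW
  updated: d(AM,KW)=55/2, d(B,KW)=67/2, d(JQ,KW)=113/4, d(KW,V)=89/2
step 4: merge (JQ,V) at d=21; branch lengths JQ→11/2, V→21/2; new cluster JQV
  updated: d(AM,JQV)=95/3, d(B,JQV)=106/3, d(JQV,KW)=101/3
step 5: merge (AM,KW) at d=55/2; branch lengths AM→35/4, KW→19/4; new cluster AKMW
  updated: d(AKMW,B)=131/4, d(AKMW,JQV)=98/3
step 6: merge (AKMW,JQV) at d=98/3; branch lengths AKMW→31/12, JQV→35/6; new cluster AJKMQVW
  updated: d(AJKMQVW,B)=237/7
step 7: merge (AJKMQVW,B) at d=237/7; branch lengths AJKMQVW→25/42, B→237/14; new cluster ABJKMQVW
final tree: ((((A:5,M:5):35/4,(K:9,W:9):19/4):31/12,((J:5,Q:5):11/2,V:21/2):35/6):25/42,B:237/14)
total length: 7849/84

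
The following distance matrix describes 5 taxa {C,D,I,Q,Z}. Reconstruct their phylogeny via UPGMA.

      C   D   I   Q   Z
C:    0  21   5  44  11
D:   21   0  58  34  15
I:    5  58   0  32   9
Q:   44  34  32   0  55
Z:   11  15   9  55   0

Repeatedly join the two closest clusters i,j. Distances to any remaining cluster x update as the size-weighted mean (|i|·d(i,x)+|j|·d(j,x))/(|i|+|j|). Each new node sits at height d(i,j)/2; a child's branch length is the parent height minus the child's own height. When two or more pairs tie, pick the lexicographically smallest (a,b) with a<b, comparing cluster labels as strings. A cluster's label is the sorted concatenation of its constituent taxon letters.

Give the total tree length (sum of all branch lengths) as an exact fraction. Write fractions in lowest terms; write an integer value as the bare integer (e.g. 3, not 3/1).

773/12

1. join C+I (d=5) ⇒ CI; edges |C|=5/2, |I|=5/2
  updated: d(CI,D)=79/2, d(CI,Q)=38, d(CI,Z)=10
2. join CI+Z (d=10) ⇒ CIZ; edges |CI|=5/2, |Z|=5
  updated: d(CIZ,D)=94/3, d(CIZ,Q)=131/3
3. join CIZ+D (d=94/3) ⇒ CDIZ; edges |CIZ|=32/3, |D|=47/3
  updated: d(CDIZ,Q)=165/4
4. join CDIZ+Q (d=165/4) ⇒ CDIQZ; edges |CDIZ|=119/24, |Q|=165/8
final tree: ((((C:5/2,I:5/2):5/2,Z:5):32/3,D:47/3):119/24,Q:165/8)
total length: 773/12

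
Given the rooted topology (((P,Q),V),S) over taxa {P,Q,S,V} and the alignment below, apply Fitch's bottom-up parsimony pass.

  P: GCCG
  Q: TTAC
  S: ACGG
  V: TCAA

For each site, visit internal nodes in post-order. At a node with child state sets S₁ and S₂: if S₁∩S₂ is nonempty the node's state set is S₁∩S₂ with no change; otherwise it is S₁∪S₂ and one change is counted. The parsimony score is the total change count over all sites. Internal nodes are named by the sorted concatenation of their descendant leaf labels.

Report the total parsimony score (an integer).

7

PQ@0: {G} ∪ {T} = {G,T} (union, +1)
PQV@0: {G,T} ∩ {T} = {T} (intersection, +0)
PQSV@0: {T} ∪ {A} = {A,T} (union, +1)
PQ@1: {C} ∪ {T} = {C,T} (union, +1)
PQV@1: {C,T} ∩ {C} = {C} (intersection, +0)
PQSV@1: {C} ∩ {C} = {C} (intersection, +0)
PQ@2: {C} ∪ {A} = {A,C} (union, +1)
PQV@2: {A,C} ∩ {A} = {A} (intersection, +0)
PQSV@2: {A} ∪ {G} = {A,G} (union, +1)
PQ@3: {G} ∪ {C} = {C,G} (union, +1)
PQV@3: {C,G} ∪ {A} = {A,C,G} (union, +1)
PQSV@3: {A,C,G} ∩ {G} = {G} (intersection, +0)
per-site changes: [2, 1, 2, 2]; total = 7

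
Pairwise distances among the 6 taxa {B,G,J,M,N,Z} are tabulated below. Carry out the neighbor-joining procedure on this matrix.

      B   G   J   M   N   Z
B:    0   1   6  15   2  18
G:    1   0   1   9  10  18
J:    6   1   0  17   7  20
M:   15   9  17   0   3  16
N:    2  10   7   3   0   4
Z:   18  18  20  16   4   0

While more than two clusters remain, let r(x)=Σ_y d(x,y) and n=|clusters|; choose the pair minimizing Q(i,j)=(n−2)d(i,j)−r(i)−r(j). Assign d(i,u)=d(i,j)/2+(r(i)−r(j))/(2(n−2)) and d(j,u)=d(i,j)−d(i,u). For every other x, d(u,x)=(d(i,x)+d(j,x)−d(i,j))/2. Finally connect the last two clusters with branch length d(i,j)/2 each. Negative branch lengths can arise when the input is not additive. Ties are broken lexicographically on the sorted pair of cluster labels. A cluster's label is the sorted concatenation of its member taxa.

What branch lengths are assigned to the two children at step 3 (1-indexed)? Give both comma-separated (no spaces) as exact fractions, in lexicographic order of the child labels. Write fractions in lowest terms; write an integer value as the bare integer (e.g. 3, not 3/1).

1. join G+J (d=1, Q=-86) ⇒ GJ; edges |G|=-1, |J|=2
  updated: d(B,GJ)=3, d(GJ,M)=25/2, d(GJ,N)=8, d(GJ,Z)=37/2
2. join B+GJ (d=3, Q=-71) ⇒ BGJ; edges |B|=5/6, |GJ|=13/6
  updated: d(BGJ,M)=49/4, d(BGJ,N)=7/2, d(BGJ,Z)=67/4
3. join BGJ+M (d=49/4, Q=-157/4) ⇒ BGJM; edges |BGJ|=103/16, |M|=93/16
  updated: d(BGJM,N)=-23/8, d(BGJM,Z)=41/4
4. join BGJM+N (d=-23/8, Q=-91/8) ⇒ BGJMN; edges |BGJM|=27/16, |N|=-73/16
  updated: d(BGJMN,Z)=137/16
5. join BGJMN+Z (d=137/16) ⇒ BGJMNZ; edges |BGJMN|=137/32, |Z|=137/32
final tree: ((((B:5/6,(G:-1,J:2):13/6):103/16,M:93/16):27/16,N:-73/16):137/32,Z:137/32)
total length: 351/16

103/16,93/16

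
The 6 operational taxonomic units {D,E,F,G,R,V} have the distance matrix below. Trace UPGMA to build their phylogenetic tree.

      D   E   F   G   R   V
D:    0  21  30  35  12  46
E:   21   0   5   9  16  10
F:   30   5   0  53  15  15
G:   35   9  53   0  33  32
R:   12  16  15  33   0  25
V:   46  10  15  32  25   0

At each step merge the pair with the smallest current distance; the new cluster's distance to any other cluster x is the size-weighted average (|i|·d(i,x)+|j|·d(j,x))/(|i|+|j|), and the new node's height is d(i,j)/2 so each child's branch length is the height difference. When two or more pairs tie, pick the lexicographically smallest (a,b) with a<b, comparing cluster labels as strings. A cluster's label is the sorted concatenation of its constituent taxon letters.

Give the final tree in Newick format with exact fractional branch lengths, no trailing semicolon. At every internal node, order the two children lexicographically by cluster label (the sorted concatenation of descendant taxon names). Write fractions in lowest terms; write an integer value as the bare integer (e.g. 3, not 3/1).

(((D:6,R:6):27/4,((E:5/2,F:5/2):15/4,V:25/4):13/2):69/20,G:81/5)

1. join E+F (d=5) ⇒ EF; edges |E|=5/2, |F|=5/2
  updated: d(D,EF)=51/2, d(EF,G)=31, d(EF,R)=31/2, d(EF,V)=25/2
2. join D+R (d=12) ⇒ DR; edges |D|=6, |R|=6
  updated: d(DR,EF)=41/2, d(DR,G)=34, d(DR,V)=71/2
3. join EF+V (d=25/2) ⇒ EFV; edges |EF|=15/4, |V|=25/4
  updated: d(DR,EFV)=51/2, d(EFV,G)=94/3
4. join DR+EFV (d=51/2) ⇒ DEFRV; edges |DR|=27/4, |EFV|=13/2
  updated: d(DEFRV,G)=162/5
5. join DEFRV+G (d=162/5) ⇒ DEFGRV; edges |DEFRV|=69/20, |G|=81/5
final tree: (((D:6,R:6):27/4,((E:5/2,F:5/2):15/4,V:25/4):13/2):69/20,G:81/5)
total length: 599/10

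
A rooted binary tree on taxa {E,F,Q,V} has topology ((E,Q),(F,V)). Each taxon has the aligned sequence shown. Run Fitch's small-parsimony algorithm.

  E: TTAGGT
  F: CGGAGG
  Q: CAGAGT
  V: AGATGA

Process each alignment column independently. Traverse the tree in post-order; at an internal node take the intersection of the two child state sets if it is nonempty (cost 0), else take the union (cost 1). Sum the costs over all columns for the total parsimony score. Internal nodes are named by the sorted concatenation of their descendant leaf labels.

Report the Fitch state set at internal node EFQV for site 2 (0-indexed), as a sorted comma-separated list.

EQ@0: {T} ∪ {C} = {C,T} (union, +1)
FV@0: {C} ∪ {A} = {A,C} (union, +1)
EFQV@0: {C,T} ∩ {A,C} = {C} (intersection, +0)
EQ@1: {T} ∪ {A} = {A,T} (union, +1)
FV@1: {G} ∩ {G} = {G} (intersection, +0)
EFQV@1: {A,T} ∪ {G} = {A,G,T} (union, +1)
EQ@2: {A} ∪ {G} = {A,G} (union, +1)
FV@2: {G} ∪ {A} = {A,G} (union, +1)
EFQV@2: {A,G} ∩ {A,G} = {A,G} (intersection, +0)
EQ@3: {G} ∪ {A} = {A,G} (union, +1)
FV@3: {A} ∪ {T} = {A,T} (union, +1)
EFQV@3: {A,G} ∩ {A,T} = {A} (intersection, +0)
EQ@4: {G} ∩ {G} = {G} (intersection, +0)
FV@4: {G} ∩ {G} = {G} (intersection, +0)
EFQV@4: {G} ∩ {G} = {G} (intersection, +0)
EQ@5: {T} ∩ {T} = {T} (intersection, +0)
FV@5: {G} ∪ {A} = {A,G} (union, +1)
EFQV@5: {T} ∪ {A,G} = {A,G,T} (union, +1)
per-site changes: [2, 2, 2, 2, 0, 2]; total = 10

A,G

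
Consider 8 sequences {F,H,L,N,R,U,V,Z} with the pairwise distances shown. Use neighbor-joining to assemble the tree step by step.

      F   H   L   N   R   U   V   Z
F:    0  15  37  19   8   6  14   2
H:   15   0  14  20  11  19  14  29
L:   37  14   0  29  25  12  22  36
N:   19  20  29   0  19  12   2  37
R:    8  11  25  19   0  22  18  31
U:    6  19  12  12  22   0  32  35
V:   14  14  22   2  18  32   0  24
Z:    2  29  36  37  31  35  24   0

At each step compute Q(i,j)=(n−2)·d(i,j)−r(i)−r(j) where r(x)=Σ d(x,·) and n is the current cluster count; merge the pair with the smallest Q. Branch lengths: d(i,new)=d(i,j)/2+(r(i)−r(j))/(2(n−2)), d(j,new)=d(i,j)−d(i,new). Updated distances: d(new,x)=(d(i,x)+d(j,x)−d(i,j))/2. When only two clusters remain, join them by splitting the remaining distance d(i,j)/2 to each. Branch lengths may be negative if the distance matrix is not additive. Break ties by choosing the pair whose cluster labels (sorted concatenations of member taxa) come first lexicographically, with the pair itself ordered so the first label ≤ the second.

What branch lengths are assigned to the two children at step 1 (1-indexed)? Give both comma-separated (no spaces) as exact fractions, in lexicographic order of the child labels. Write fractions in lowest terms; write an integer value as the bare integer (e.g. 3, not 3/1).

-27/4,35/4

iteration 1: select F,Z (d=2, Q=-283); attach at lengths (-27/4, 35/4); label the merged cluster FZ
  updated: d(FZ,H)=21, d(FZ,L)=71/2, d(FZ,N)=27, d(FZ,R)=37/2, d(FZ,U)=39/2, d(FZ,V)=18
iteration 2: select N,V (d=2, Q=-205); attach at lengths (13/10, 7/10); label the merged cluster NV
  updated: d(FZ,NV)=43/2, d(H,NV)=16, d(L,NV)=49/2, d(NV,R)=35/2, d(NV,U)=21
iteration 3: select L,U (d=12, Q=-313/2); attach at lengths (131/16, 61/16); label the merged cluster LU
  updated: d(FZ,LU)=43/2, d(H,LU)=21/2, d(LU,NV)=67/4, d(LU,R)=35/2
iteration 4: select H,LU (d=21/2, Q=-373/4); attach at lengths (95/24, 157/24); label the merged cluster HLU
  updated: d(FZ,HLU)=16, d(HLU,NV)=89/8, d(HLU,R)=9
iteration 5: select FZ,R (d=37/2, Q=-64); attach at lengths (12, 13/2); label the merged cluster FRZ
  updated: d(FRZ,HLU)=13/4, d(FRZ,NV)=41/4
iteration 6: select FRZ,HLU (d=13/4, Q=-197/8); attach at lengths (19/16, 33/16); label the merged cluster FHLRUZ
  updated: d(FHLRUZ,NV)=145/16
iteration 7: select FHLRUZ,NV (d=145/16); attach at lengths (145/32, 145/32); label the merged cluster FHLNRUVZ
final tree: ((((F:-27/4,Z:35/4):12,R:13/2):19/16,(H:95/24,(L:131/16,U:61/16):157/24):33/16):145/32,(N:13/10,V:7/10):145/32)
total length: 917/16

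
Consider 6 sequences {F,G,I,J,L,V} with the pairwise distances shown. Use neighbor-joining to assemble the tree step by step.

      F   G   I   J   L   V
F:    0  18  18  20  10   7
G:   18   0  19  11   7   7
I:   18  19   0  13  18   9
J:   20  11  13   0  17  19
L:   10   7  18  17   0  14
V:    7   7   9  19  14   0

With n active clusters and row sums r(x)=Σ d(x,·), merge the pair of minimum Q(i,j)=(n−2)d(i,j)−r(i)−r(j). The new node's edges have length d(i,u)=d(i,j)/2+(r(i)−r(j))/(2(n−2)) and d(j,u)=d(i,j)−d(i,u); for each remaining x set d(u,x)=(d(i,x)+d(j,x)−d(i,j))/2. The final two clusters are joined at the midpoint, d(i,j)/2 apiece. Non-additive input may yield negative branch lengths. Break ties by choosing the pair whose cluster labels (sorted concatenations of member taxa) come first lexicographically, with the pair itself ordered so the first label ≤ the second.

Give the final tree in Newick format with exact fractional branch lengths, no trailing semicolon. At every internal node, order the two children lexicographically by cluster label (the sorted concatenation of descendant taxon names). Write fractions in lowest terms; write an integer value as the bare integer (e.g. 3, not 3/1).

iteration 1: select I,J (d=13, Q=-105); attach at lengths (49/8, 55/8); label the merged cluster IJ
  updated: d(F,IJ)=25/2, d(G,IJ)=17/2, d(IJ,L)=11, d(IJ,V)=15/2
iteration 2: select F,V (d=7, Q=-62); attach at lengths (11/2, 3/2); label the merged cluster FV
  updated: d(FV,G)=9, d(FV,IJ)=13/2, d(FV,L)=17/2
iteration 3: select FV,IJ (d=13/2, Q=-37); attach at lengths (11/4, 15/4); label the merged cluster FIJV
  updated: d(FIJV,G)=11/2, d(FIJV,L)=13/2
iteration 4: select FIJV,G (d=11/2, Q=-19); attach at lengths (5/2, 3); label the merged cluster FGIJV
  updated: d(FGIJV,L)=4
iteration 5: select FGIJV,L (d=4); attach at lengths (2, 2); label the merged cluster FGIJLV
final tree: ((((F:11/2,V:3/2):11/4,(I:49/8,J:55/8):15/4):5/2,G:3):2,L:2)
total length: 36

((((F:11/2,V:3/2):11/4,(I:49/8,J:55/8):15/4):5/2,G:3):2,L:2)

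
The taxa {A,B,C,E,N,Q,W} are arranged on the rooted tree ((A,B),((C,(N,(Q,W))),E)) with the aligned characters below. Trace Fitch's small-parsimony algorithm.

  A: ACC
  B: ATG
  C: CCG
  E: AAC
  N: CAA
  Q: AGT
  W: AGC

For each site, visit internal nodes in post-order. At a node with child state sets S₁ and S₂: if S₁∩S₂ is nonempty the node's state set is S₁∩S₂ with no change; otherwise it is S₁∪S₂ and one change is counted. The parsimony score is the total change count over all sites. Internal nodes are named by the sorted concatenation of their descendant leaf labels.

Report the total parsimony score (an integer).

10

site 0, node AB: A={A} ∩ B={A} → {A} (+0)
site 0, node QW: Q={A} ∩ W={A} → {A} (+0)
site 0, node NQW: N={C} ∪ QW={A} → {A,C} (+1)
site 0, node CNQW: C={C} ∩ NQW={A,C} → {C} (+0)
site 0, node CENQW: CNQW={C} ∪ E={A} → {A,C} (+1)
site 0, node ABCENQW: AB={A} ∩ CENQW={A,C} → {A} (+0)
site 1, node AB: A={C} ∪ B={T} → {C,T} (+1)
site 1, node QW: Q={G} ∩ W={G} → {G} (+0)
site 1, node NQW: N={A} ∪ QW={G} → {A,G} (+1)
site 1, node CNQW: C={C} ∪ NQW={A,G} → {A,C,G} (+1)
site 1, node CENQW: CNQW={A,C,G} ∩ E={A} → {A} (+0)
site 1, node ABCENQW: AB={C,T} ∪ CENQW={A} → {A,C,T} (+1)
site 2, node AB: A={C} ∪ B={G} → {C,G} (+1)
site 2, node QW: Q={T} ∪ W={C} → {C,T} (+1)
site 2, node NQW: N={A} ∪ QW={C,T} → {A,C,T} (+1)
site 2, node CNQW: C={G} ∪ NQW={A,C,T} → {A,C,G,T} (+1)
site 2, node CENQW: CNQW={A,C,G,T} ∩ E={C} → {C} (+0)
site 2, node ABCENQW: AB={C,G} ∩ CENQW={C} → {C} (+0)
per-site changes: [2, 4, 4]; total = 10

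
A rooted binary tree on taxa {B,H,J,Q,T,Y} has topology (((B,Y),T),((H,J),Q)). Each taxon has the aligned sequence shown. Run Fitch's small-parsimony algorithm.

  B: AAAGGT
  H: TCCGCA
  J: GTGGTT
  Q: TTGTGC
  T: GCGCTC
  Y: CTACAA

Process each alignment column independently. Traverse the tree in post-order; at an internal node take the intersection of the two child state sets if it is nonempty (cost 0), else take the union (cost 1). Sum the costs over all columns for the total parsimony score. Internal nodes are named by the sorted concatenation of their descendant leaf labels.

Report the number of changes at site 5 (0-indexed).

4

[col 0] BY: children B:{A}, Y:{C} ∪→ {A,C}; cost 1
[col 0] BTY: children BY:{A,C}, T:{G} ∪→ {A,C,G}; cost 1
[col 0] HJ: children H:{T}, J:{G} ∪→ {G,T}; cost 1
[col 0] HJQ: children HJ:{G,T}, Q:{T} ∩→ {T}; cost 0
[col 0] BHJQTY: children BTY:{A,C,G}, HJQ:{T} ∪→ {A,C,G,T}; cost 1
[col 1] BY: children B:{A}, Y:{T} ∪→ {A,T}; cost 1
[col 1] BTY: children BY:{A,T}, T:{C} ∪→ {A,C,T}; cost 1
[col 1] HJ: children H:{C}, J:{T} ∪→ {C,T}; cost 1
[col 1] HJQ: children HJ:{C,T}, Q:{T} ∩→ {T}; cost 0
[col 1] BHJQTY: children BTY:{A,C,T}, HJQ:{T} ∩→ {T}; cost 0
[col 2] BY: children B:{A}, Y:{A} ∩→ {A}; cost 0
[col 2] BTY: children BY:{A}, T:{G} ∪→ {A,G}; cost 1
[col 2] HJ: children H:{C}, J:{G} ∪→ {C,G}; cost 1
[col 2] HJQ: children HJ:{C,G}, Q:{G} ∩→ {G}; cost 0
[col 2] BHJQTY: children BTY:{A,G}, HJQ:{G} ∩→ {G}; cost 0
[col 3] BY: children B:{G}, Y:{C} ∪→ {C,G}; cost 1
[col 3] BTY: children BY:{C,G}, T:{C} ∩→ {C}; cost 0
[col 3] HJ: children H:{G}, J:{G} ∩→ {G}; cost 0
[col 3] HJQ: children HJ:{G}, Q:{T} ∪→ {G,T}; cost 1
[col 3] BHJQTY: children BTY:{C}, HJQ:{G,T} ∪→ {C,G,T}; cost 1
[col 4] BY: children B:{G}, Y:{A} ∪→ {A,G}; cost 1
[col 4] BTY: children BY:{A,G}, T:{T} ∪→ {A,G,T}; cost 1
[col 4] HJ: children H:{C}, J:{T} ∪→ {C,T}; cost 1
[col 4] HJQ: children HJ:{C,T}, Q:{G} ∪→ {C,G,T}; cost 1
[col 4] BHJQTY: children BTY:{A,G,T}, HJQ:{C,G,T} ∩→ {G,T}; cost 0
[col 5] BY: children B:{T}, Y:{A} ∪→ {A,T}; cost 1
[col 5] BTY: children BY:{A,T}, T:{C} ∪→ {A,C,T}; cost 1
[col 5] HJ: children H:{A}, J:{T} ∪→ {A,T}; cost 1
[col 5] HJQ: children HJ:{A,T}, Q:{C} ∪→ {A,C,T}; cost 1
[col 5] BHJQTY: children BTY:{A,C,T}, HJQ:{A,C,T} ∩→ {A,C,T}; cost 0
per-site changes: [4, 3, 2, 3, 4, 4]; total = 20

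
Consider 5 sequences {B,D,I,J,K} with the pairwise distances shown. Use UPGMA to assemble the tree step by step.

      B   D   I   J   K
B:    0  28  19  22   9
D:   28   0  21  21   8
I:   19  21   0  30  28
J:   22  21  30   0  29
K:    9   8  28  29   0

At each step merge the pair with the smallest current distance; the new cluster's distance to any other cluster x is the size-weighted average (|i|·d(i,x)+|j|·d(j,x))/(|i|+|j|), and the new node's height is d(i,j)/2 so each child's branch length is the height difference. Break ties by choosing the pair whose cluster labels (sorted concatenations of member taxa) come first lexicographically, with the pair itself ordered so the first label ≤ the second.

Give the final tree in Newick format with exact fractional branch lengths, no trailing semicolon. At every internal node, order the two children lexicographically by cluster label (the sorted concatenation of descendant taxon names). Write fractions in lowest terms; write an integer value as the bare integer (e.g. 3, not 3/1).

(((B:37/4,(D:4,K:4):21/4):25/12,I:34/3):17/12,J:51/4)

step 1: merge (D,K) at d=8; branch lengths D→4, K→4; new cluster DK
  updated: d(B,DK)=37/2, d(DK,I)=49/2, d(DK,J)=25
step 2: merge (B,DK) at d=37/2; branch lengths B→37/4, DK→21/4; new cluster BDK
  updated: d(BDK,I)=68/3, d(BDK,J)=24
step 3: merge (BDK,I) at d=68/3; branch lengths BDK→25/12, I→34/3; new cluster BDIK
  updated: d(BDIK,J)=51/2
step 4: merge (BDIK,J) at d=51/2; branch lengths BDIK→17/12, J→51/4; new cluster BDIJK
final tree: (((B:37/4,(D:4,K:4):21/4):25/12,I:34/3):17/12,J:51/4)
total length: 601/12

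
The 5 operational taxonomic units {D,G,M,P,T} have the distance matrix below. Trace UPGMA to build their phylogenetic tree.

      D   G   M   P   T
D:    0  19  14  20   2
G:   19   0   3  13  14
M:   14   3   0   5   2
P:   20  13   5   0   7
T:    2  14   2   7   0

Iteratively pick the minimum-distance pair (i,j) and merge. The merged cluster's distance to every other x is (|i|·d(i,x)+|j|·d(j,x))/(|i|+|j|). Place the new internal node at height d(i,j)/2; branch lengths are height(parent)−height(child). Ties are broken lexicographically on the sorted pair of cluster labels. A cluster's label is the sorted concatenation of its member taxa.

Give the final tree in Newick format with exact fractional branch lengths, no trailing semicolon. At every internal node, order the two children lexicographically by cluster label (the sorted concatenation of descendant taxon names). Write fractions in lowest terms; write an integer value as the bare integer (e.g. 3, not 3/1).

iteration 1: select D,T (d=2); attach at lengths (1, 1); label the merged cluster DT
  updated: d(DT,G)=33/2, d(DT,M)=8, d(DT,P)=27/2
iteration 2: select G,M (d=3); attach at lengths (3/2, 3/2); label the merged cluster GM
  updated: d(DT,GM)=49/4, d(GM,P)=9
iteration 3: select GM,P (d=9); attach at lengths (3, 9/2); label the merged cluster GMP
  updated: d(DT,GMP)=38/3
iteration 4: select DT,GMP (d=38/3); attach at lengths (16/3, 11/6); label the merged cluster DGMPT
final tree: ((D:1,T:1):16/3,((G:3/2,M:3/2):3,P:9/2):11/6)
total length: 59/3

((D:1,T:1):16/3,((G:3/2,M:3/2):3,P:9/2):11/6)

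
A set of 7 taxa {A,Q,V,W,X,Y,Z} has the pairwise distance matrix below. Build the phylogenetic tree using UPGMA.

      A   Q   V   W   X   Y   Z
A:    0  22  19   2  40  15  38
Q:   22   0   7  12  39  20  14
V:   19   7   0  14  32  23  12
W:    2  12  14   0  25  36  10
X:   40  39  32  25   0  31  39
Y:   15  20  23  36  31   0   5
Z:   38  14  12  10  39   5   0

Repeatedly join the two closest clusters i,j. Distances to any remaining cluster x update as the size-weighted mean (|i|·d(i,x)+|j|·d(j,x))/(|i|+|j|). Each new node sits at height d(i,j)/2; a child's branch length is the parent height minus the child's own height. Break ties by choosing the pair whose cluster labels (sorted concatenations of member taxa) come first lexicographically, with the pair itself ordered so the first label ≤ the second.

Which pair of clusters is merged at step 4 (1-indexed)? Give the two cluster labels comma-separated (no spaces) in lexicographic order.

1. join A+W (d=2) ⇒ AW; edges |A|=1, |W|=1
  updated: d(AW,Q)=17, d(AW,V)=33/2, d(AW,X)=65/2, d(AW,Y)=51/2, d(AW,Z)=24
2. join Y+Z (d=5) ⇒ YZ; edges |Y|=5/2, |Z|=5/2
  updated: d(AW,YZ)=99/4, d(Q,YZ)=17, d(V,YZ)=35/2, d(X,YZ)=35
3. join Q+V (d=7) ⇒ QV; edges |Q|=7/2, |V|=7/2
  updated: d(AW,QV)=67/4, d(QV,X)=71/2, d(QV,YZ)=69/4
4. join AW+QV (d=67/4) ⇒ AQVW; edges |AW|=59/8, |QV|=39/8
  updated: d(AQVW,X)=34, d(AQVW,YZ)=21
5. join AQVW+YZ (d=21) ⇒ AQVWYZ; edges |AQVW|=17/8, |YZ|=8
  updated: d(AQVWYZ,X)=103/3
6. join AQVWYZ+X (d=103/3) ⇒ AQVWXYZ; edges |AQVWYZ|=20/3, |X|=103/6
final tree: ((((A:1,W:1):59/8,(Q:7/2,V:7/2):39/8):17/8,(Y:5/2,Z:5/2):8):20/3,X:103/6)
total length: 1445/24

AW,QV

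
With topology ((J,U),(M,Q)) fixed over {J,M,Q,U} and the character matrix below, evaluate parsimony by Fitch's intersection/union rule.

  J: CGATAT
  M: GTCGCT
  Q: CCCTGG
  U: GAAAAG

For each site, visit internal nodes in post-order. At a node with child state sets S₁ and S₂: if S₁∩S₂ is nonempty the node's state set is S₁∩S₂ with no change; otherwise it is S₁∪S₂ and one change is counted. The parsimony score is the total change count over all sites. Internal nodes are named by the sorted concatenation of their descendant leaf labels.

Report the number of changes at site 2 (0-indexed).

[col 0] JU: children J:{C}, U:{G} ∪→ {C,G}; cost 1
[col 0] MQ: children M:{G}, Q:{C} ∪→ {C,G}; cost 1
[col 0] JMQU: children JU:{C,G}, MQ:{C,G} ∩→ {C,G}; cost 0
[col 1] JU: children J:{G}, U:{A} ∪→ {A,G}; cost 1
[col 1] MQ: children M:{T}, Q:{C} ∪→ {C,T}; cost 1
[col 1] JMQU: children JU:{A,G}, MQ:{C,T} ∪→ {A,C,G,T}; cost 1
[col 2] JU: children J:{A}, U:{A} ∩→ {A}; cost 0
[col 2] MQ: children M:{C}, Q:{C} ∩→ {C}; cost 0
[col 2] JMQU: children JU:{A}, MQ:{C} ∪→ {A,C}; cost 1
[col 3] JU: children J:{T}, U:{A} ∪→ {A,T}; cost 1
[col 3] MQ: children M:{G}, Q:{T} ∪→ {G,T}; cost 1
[col 3] JMQU: children JU:{A,T}, MQ:{G,T} ∩→ {T}; cost 0
[col 4] JU: children J:{A}, U:{A} ∩→ {A}; cost 0
[col 4] MQ: children M:{C}, Q:{G} ∪→ {C,G}; cost 1
[col 4] JMQU: children JU:{A}, MQ:{C,G} ∪→ {A,C,G}; cost 1
[col 5] JU: children J:{T}, U:{G} ∪→ {G,T}; cost 1
[col 5] MQ: children M:{T}, Q:{G} ∪→ {G,T}; cost 1
[col 5] JMQU: children JU:{G,T}, MQ:{G,T} ∩→ {G,T}; cost 0
per-site changes: [2, 3, 1, 2, 2, 2]; total = 12

1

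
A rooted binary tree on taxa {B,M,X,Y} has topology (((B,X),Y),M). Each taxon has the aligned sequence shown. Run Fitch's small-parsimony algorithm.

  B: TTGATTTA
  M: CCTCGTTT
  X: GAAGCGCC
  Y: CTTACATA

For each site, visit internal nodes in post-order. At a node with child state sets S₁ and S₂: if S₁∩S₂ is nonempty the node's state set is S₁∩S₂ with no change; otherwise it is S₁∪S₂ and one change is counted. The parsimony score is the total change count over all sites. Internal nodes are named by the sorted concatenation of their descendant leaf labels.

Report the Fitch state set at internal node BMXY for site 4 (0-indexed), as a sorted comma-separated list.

BX@0: {T} ∪ {G} = {G,T} (union, +1)
BXY@0: {G,T} ∪ {C} = {C,G,T} (union, +1)
BMXY@0: {C,G,T} ∩ {C} = {C} (intersection, +0)
BX@1: {T} ∪ {A} = {A,T} (union, +1)
BXY@1: {A,T} ∩ {T} = {T} (intersection, +0)
BMXY@1: {T} ∪ {C} = {C,T} (union, +1)
BX@2: {G} ∪ {A} = {A,G} (union, +1)
BXY@2: {A,G} ∪ {T} = {A,G,T} (union, +1)
BMXY@2: {A,G,T} ∩ {T} = {T} (intersection, +0)
BX@3: {A} ∪ {G} = {A,G} (union, +1)
BXY@3: {A,G} ∩ {A} = {A} (intersection, +0)
BMXY@3: {A} ∪ {C} = {A,C} (union, +1)
BX@4: {T} ∪ {C} = {C,T} (union, +1)
BXY@4: {C,T} ∩ {C} = {C} (intersection, +0)
BMXY@4: {C} ∪ {G} = {C,G} (union, +1)
BX@5: {T} ∪ {G} = {G,T} (union, +1)
BXY@5: {G,T} ∪ {A} = {A,G,T} (union, +1)
BMXY@5: {A,G,T} ∩ {T} = {T} (intersection, +0)
BX@6: {T} ∪ {C} = {C,T} (union, +1)
BXY@6: {C,T} ∩ {T} = {T} (intersection, +0)
BMXY@6: {T} ∩ {T} = {T} (intersection, +0)
BX@7: {A} ∪ {C} = {A,C} (union, +1)
BXY@7: {A,C} ∩ {A} = {A} (intersection, +0)
BMXY@7: {A} ∪ {T} = {A,T} (union, +1)
per-site changes: [2, 2, 2, 2, 2, 2, 1, 2]; total = 15

C,G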